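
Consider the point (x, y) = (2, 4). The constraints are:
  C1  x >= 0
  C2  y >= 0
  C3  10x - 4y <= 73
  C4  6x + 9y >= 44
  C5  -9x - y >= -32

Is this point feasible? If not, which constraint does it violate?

C1: 2 ≥ 0 ✓
C2: 4 ≥ 0 ✓
C3: 4 ≤ 73 ✓
C4: 48 ≥ 44 ✓
C5: -22 ≥ -32 ✓

feasible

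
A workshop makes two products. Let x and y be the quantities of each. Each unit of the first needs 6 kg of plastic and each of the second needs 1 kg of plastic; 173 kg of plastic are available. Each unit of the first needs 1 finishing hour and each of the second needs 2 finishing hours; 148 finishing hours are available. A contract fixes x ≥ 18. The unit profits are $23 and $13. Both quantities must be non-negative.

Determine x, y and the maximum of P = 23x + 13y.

x = 18, y = 65, maximum P = 1259

Vertices and P = 23x + 13y:
  (173/6, 0) → P = 3979/6
  (18, 0) → P = 414
  (18, 65) → P = 1259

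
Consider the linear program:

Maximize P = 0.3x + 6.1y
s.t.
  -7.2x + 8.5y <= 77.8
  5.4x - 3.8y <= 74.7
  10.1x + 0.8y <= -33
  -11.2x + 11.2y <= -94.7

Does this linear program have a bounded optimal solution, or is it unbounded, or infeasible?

bounded optimum

Extreme points and P = 0.3x + 6.1y:
  (-3282/2135, -93267/4270) → P = -5708979/42700
  (-3673/1526, -132607/12208) → P = -8177179/122080
The feasible region has finitely many vertices and no improving ray; the maximum is -8177179/122080 at (-3673/1526, -132607/12208).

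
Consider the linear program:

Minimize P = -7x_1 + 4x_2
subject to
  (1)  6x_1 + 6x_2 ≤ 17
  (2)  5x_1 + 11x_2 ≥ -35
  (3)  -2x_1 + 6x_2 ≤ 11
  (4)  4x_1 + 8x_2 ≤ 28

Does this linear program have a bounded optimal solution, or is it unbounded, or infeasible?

Feasible corners and P = -7x_1 + 4x_2:
  (397/36, -295/36) → P = -3959/36
  (3/4, 25/12) → P = 37/12
  (-331/52, -15/52) → P = 2257/52
The feasible region has finitely many vertices and no improving ray; the minimum is -3959/36 at (397/36, -295/36).

bounded optimum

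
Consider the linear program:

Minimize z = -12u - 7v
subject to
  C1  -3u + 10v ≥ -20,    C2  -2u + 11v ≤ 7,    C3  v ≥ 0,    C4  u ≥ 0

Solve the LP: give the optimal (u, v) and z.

u = 290/13, v = 61/13, minimum z = -3907/13

Feasible corners and z = -12u - 7v:
  (290/13, 61/13) → z = -3907/13
  (20/3, 0) → z = -80
  (0, 7/11) → z = -49/11
  (0, 0) → z = 0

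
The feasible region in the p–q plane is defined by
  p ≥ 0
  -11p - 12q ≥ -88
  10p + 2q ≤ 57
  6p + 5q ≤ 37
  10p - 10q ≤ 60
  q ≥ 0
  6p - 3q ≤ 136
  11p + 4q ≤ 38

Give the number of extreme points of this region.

5

The feasible vertices (each the meet of two boundaries and inside every other half-plane) are:
  (0, 22/3)
  (0, 0)
  (4/17, 121/17)
  (42/31, 179/31)
  (38/11, 0)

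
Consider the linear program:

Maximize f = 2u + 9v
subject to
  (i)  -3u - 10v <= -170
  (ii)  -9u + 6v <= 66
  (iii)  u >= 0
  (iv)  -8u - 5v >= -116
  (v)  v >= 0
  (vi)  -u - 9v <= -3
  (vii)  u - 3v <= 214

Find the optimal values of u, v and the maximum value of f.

Feasible corners and f = 2u + 9v:
  (10/3, 16) → f = 452/3
  (62/13, 1012/65) → f = 9728/65
  (122/31, 524/31) → f = 160

u = 122/31, v = 524/31, maximum f = 160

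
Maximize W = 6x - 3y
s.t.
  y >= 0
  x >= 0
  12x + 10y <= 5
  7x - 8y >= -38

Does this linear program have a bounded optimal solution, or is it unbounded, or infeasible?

bounded optimum

Vertices and W = 6x - 3y:
  (0, 0) → W = 0
  (5/12, 0) → W = 5/2
  (0, 1/2) → W = -3/2
The feasible region has finitely many vertices and no improving ray; the maximum is 5/2 at (5/12, 0).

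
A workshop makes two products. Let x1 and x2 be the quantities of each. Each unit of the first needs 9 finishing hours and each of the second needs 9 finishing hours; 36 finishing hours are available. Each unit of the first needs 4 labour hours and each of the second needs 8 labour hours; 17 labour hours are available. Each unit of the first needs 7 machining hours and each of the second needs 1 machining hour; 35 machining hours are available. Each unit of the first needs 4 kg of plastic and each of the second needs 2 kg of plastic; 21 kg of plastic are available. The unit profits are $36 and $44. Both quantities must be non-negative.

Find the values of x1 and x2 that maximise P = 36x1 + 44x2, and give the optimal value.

x1 = 15/4, x2 = 1/4, maximum P = 146

Extreme points and P = 36x1 + 44x2:
  (0, 0) → P = 0
  (0, 17/8) → P = 187/2
  (4, 0) → P = 144
  (15/4, 1/4) → P = 146

The optimum lies where 9x1 + 9x2 = 36 and 4x1 + 8x2 = 17.
Solving simultaneously gives x1 = 15/4, x2 = 1/4.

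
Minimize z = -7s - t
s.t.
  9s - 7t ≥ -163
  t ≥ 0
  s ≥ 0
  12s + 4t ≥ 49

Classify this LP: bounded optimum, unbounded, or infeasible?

unbounded

From the feasible point (0, 163/7), moving in the direction (7, 9) keeps every constraint satisfied while z decreases without bound.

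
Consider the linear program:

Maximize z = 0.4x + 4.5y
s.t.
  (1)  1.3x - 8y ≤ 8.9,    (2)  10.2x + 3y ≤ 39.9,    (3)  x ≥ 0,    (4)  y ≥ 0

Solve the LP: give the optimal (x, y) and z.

x = 0, y = 13.3, maximum z = 59.85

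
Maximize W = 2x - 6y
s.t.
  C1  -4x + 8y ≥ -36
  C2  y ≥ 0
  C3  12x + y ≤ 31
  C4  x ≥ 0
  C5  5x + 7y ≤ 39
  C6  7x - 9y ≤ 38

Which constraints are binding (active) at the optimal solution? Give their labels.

Corner points and W = 2x - 6y:
  (31/12, 0) → W = 31/6
  (0, 0) → W = 0
  (178/79, 313/79) → W = -1522/79
  (0, 39/7) → W = -234/7

The maximum is at (31/12, 0). Substituting into each constraint, equality holds for C2 and C3; the remaining constraints have slack.

C2 and C3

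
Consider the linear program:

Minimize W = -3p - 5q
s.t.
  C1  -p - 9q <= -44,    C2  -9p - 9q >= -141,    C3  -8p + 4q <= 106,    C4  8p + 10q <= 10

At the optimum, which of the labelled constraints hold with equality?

Vertices and W = -3p - 5q:
  (-389/38, 229/38) → W = 11/19
  (-175/31, 171/31) → W = -330/31
  (-255/28, 58/7) → W = -395/28

The minimum is at (-255/28, 58/7). Substituting into each constraint, equality holds for C3 and C4; the remaining constraints have slack.

C3 and C4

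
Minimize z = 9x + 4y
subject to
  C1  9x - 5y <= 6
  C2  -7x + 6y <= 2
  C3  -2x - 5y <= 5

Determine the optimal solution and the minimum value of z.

x = -40/47, y = -31/47, minimum z = -484/47

Corner points and z = 9x + 4y:
  (46/19, 60/19) → z = 654/19
  (1/11, -57/55) → z = -183/55
  (-40/47, -31/47) → z = -484/47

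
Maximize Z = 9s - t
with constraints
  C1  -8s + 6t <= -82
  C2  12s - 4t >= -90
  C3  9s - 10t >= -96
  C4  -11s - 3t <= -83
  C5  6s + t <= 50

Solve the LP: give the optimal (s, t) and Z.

Vertices and Z = 9s - t:
  (124/15, -119/45) → Z = 3467/45
  (191/22, -23/11) → Z = 1765/22
  (67/7, -52/7) → Z = 655/7

At the optimal vertex, -11s - 3t = -83 and 6s + t = 50.
Solving simultaneously gives s = 67/7, t = -52/7.

s = 67/7, t = -52/7, maximum Z = 655/7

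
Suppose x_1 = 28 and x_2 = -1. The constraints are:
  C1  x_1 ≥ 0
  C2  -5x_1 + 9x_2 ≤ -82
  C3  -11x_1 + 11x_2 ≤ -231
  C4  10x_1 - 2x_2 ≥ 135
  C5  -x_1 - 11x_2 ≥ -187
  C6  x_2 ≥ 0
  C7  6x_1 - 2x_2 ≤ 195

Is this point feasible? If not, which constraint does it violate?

Constraint C6: x_2 = -1, which is not ≥ 0. All other constraints are satisfied.

not feasible — violates C6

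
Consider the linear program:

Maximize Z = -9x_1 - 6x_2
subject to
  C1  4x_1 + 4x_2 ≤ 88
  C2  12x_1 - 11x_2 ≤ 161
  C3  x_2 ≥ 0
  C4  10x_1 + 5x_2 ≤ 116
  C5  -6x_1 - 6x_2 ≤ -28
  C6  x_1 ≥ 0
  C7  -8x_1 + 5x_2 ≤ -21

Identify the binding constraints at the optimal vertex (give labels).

C5 and C7

Extreme points and Z = -9x_1 - 6x_2:
  (58/5, 0) → Z = -522/5
  (14/3, 0) → Z = -42
  (137/18, 359/45) → Z = -3491/30
  (133/39, 49/39) → Z = -497/13

The maximum is at (133/39, 49/39). Substituting into each constraint, equality holds for C5 and C7; the remaining constraints have slack.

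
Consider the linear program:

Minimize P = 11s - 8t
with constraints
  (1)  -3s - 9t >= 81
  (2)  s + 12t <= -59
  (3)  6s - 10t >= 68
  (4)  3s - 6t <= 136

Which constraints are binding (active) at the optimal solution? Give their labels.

Vertices and P = 11s - 8t:
  (-33/14, -115/14) → P = 557/14
  (82/5, -217/15) → P = 4442/15
  (-476/3, -102) → P = -2788/3

The minimum is at (-476/3, -102). Substituting into each constraint, equality holds for (3) and (4); the remaining constraints have slack.

(3) and (4)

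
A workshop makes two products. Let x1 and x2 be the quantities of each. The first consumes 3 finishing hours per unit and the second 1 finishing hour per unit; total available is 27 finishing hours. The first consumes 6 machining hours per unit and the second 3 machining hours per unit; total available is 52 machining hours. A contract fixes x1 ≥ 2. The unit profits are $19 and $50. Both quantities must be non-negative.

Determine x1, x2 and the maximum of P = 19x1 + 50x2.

Corner points and P = 19x1 + 50x2:
  (26/3, 0) → P = 494/3
  (2, 0) → P = 38
  (2, 40/3) → P = 2114/3

x1 = 2, x2 = 40/3, maximum P = 2114/3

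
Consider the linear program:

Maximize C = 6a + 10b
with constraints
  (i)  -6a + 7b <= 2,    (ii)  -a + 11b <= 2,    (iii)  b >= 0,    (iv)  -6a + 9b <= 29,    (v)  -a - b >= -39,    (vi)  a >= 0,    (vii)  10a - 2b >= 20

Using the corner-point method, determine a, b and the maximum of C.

Corner points and C = 6a + 10b:
  (427/12, 41/12) → C = 743/3
  (56/27, 10/27) → C = 436/27
  (39, 0) → C = 234
  (2, 0) → C = 12

a = 427/12, b = 41/12, maximum C = 743/3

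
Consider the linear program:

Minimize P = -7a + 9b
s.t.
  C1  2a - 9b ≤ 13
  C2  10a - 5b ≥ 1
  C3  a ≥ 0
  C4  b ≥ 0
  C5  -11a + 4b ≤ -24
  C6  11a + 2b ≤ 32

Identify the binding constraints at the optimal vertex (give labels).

C4 and C6

Vertices and P = -7a + 9b:
  (24/11, 0) → P = -168/11
  (32/11, 0) → P = -224/11
  (8/3, 4/3) → P = -20/3

The minimum is at (32/11, 0). Substituting into each constraint, equality holds for C4 and C6; the remaining constraints have slack.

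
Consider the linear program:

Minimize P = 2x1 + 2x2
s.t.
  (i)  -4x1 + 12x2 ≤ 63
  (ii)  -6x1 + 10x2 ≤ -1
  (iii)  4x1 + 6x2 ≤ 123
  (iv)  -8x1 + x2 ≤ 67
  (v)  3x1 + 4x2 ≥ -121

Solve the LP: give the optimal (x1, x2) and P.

x1 = -389/35, x2 = -767/35, minimum P = -2312/35

Corner points and P = 2x1 + 2x2:
  (309/19, 367/38) → P = 985/19
  (-671/74, -205/37) → P = -1081/37
  (-389/35, -767/35) → P = -2312/35
The feasible region is unbounded (it extends along (3, -2), (4, -3)), but P strictly increases along every unbounded feasible direction, so there is no improving ray and the minimum is attained at a vertex.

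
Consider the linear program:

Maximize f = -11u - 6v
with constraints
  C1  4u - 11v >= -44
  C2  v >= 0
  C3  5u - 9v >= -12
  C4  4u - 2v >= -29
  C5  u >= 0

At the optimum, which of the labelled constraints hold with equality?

C2 and C5

Extreme points and f = -11u - 6v:
  (264/19, 172/19) → f = -3936/19
  (0, 0) → f = 0
  (0, 4/3) → f = -8
The feasible region is unbounded (it extends along (11, 4), (1, 0)), but f strictly decreases along every unbounded feasible direction, so there is no improving ray and the maximum is attained at a vertex.

The maximum is at (0, 0). Substituting into each constraint, equality holds for C2 and C5; the remaining constraints have slack.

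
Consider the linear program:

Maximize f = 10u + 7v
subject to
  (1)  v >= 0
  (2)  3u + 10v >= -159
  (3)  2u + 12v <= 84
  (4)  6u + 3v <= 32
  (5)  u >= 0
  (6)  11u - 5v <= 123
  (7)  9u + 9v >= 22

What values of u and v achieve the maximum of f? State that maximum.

u = 2, v = 20/3, maximum f = 200/3

Vertices and f = 10u + 7v:
  (16/3, 0) → f = 160/3
  (22/9, 0) → f = 220/9
  (2, 20/3) → f = 200/3
  (0, 7) → f = 49
  (0, 22/9) → f = 154/9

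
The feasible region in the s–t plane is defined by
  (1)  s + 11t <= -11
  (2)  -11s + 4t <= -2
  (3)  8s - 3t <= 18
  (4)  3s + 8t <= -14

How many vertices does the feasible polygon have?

The feasible vertices (each the meet of two boundaries and inside every other half-plane) are:
  (-66, -182)
  (-2/5, -8/5)
  (102/73, -166/73)

3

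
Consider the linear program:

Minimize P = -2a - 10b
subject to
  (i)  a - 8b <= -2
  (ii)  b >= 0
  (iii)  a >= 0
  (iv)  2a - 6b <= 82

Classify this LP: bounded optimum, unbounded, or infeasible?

unbounded

From the feasible point (0, 1/4), moving in the direction (0, 1) keeps every constraint satisfied while P decreases without bound.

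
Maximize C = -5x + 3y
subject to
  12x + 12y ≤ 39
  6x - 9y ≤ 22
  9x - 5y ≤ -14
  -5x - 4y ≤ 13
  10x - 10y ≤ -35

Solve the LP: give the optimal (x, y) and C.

Extreme points and C = -5x + 3y:
  (-26, 117/4) → C = 871/4
  (-1/8, 27/8) → C = 43/4
  (-3, 1/2) → C = 33/2

x = -26, y = 117/4, maximum C = 871/4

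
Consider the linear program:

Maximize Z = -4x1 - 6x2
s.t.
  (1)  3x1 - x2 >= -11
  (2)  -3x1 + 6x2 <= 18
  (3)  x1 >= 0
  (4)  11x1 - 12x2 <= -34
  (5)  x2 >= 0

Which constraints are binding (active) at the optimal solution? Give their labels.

Feasible corners and Z = -4x1 - 6x2:
  (0, 3) → Z = -18
  (2/5, 16/5) → Z = -104/5
  (0, 17/6) → Z = -17

The maximum is at (0, 17/6). Substituting into each constraint, equality holds for (3) and (4); the remaining constraints have slack.

(3) and (4)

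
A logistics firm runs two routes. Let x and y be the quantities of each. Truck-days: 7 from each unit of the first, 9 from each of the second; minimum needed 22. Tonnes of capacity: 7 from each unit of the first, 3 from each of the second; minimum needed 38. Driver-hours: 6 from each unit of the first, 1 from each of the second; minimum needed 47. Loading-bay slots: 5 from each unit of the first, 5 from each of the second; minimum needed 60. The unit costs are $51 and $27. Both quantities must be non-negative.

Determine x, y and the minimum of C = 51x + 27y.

x = 7, y = 5, minimum C = 492

Vertices and C = 51x + 27y:
  (0, 47) → C = 1269
  (12, 0) → C = 612
  (7, 5) → C = 492
The feasible region is unbounded (it extends along (0, 1), (1, 0)), but C strictly increases along every unbounded feasible direction, so there is no improving ray and the minimum is attained at a vertex.

The optimum lies where 6x + y = 47 and 5x + 5y = 60.
Solving simultaneously gives x = 7, y = 5.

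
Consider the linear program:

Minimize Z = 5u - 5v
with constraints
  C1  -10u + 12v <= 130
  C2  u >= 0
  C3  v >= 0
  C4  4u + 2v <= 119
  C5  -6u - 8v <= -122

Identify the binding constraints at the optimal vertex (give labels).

Corner points and Z = 5u - 5v:
  (292/17, 855/34) → Z = -1355/34
  (53/19, 250/19) → Z = -985/19
  (119/4, 0) → Z = 595/4
  (61/3, 0) → Z = 305/3

The minimum is at (53/19, 250/19). Substituting into each constraint, equality holds for C1 and C5; the remaining constraints have slack.

C1 and C5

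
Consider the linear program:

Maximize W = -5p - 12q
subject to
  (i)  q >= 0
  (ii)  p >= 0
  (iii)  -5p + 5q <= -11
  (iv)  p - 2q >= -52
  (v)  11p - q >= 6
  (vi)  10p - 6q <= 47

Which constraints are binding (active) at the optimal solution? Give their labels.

Corner points and W = -5p - 12q:
  (11/5, 0) → W = -11
  (47/10, 0) → W = -47/2
  (169/20, 25/4) → W = -469/4

The maximum is at (11/5, 0). Substituting into each constraint, equality holds for (i) and (iii); the remaining constraints have slack.

(i) and (iii)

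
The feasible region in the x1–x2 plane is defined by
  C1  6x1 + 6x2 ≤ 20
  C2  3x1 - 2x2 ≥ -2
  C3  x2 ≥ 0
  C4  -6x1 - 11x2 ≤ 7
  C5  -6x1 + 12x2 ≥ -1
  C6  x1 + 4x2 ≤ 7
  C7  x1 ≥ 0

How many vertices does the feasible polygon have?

6

Intersecting each pair of boundary lines and keeping only the points that satisfy every inequality leaves:
  (41/18, 19/18)
  (19/9, 11/9)
  (3/7, 23/14)
  (0, 1)
  (1/6, 0)
  (0, 0)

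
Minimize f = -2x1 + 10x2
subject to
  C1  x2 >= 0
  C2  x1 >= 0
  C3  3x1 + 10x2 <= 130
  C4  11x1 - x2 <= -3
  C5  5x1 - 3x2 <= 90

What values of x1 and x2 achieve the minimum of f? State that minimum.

The binding constraints are x1 = 0 and 11x1 - x2 = -3.
Solving simultaneously gives x1 = 0, x2 = 3.

x1 = 0, x2 = 3, minimum f = 30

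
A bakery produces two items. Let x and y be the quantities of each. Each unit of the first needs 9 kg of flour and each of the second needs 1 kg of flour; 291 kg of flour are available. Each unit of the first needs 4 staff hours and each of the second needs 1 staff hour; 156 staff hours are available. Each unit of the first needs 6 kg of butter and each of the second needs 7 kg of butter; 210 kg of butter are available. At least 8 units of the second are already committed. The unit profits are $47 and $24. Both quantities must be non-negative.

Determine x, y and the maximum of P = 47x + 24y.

x = 77/3, y = 8, maximum P = 4195/3

Extreme points and P = 47x + 24y:
  (0, 30) → P = 720
  (0, 8) → P = 192
  (77/3, 8) → P = 4195/3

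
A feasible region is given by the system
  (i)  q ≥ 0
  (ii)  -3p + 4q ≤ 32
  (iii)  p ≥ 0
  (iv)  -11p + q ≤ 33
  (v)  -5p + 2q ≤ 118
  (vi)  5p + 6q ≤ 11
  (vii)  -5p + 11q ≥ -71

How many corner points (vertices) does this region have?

Of the 21 pairwise boundary intersections, those satisfying every inequality are:
  (0, 0)
  (11/5, 0)
  (0, 11/6)

3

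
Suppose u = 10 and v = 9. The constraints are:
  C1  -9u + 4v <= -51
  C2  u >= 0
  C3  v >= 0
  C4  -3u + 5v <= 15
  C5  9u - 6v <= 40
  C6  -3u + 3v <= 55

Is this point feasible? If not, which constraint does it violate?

feasible

C1: -54 ≤ -51 ✓
C2: 10 ≥ 0 ✓
C3: 9 ≥ 0 ✓
C4: 15 ≤ 15 ✓
C5: 36 ≤ 40 ✓
C6: -3 ≤ 55 ✓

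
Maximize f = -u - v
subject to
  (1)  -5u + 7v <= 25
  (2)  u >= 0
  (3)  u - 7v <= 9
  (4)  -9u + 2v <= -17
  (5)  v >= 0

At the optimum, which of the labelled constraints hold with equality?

Feasible corners and f = -u - v:
  (169/53, 310/53) → f = -479/53
  (9, 0) → f = -9
  (17/9, 0) → f = -17/9
The feasible region is unbounded (it extends along (7, 1), (7, 5)), but f strictly decreases along every unbounded feasible direction, so there is no improving ray and the maximum is attained at a vertex.

The maximum is at (17/9, 0). Substituting into each constraint, equality holds for (4) and (5); the remaining constraints have slack.

(4) and (5)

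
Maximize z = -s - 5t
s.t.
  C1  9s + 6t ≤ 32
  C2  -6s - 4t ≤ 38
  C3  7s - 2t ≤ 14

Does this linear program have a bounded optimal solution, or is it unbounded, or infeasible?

bounded optimum

Feasible corners and z = -s - 5t:
  (37/15, 49/30) → z = -319/30
  (-1/2, -35/4) → z = 177/4
The feasible region has finitely many vertices and no improving ray; the maximum is 177/4 at (-1/2, -35/4).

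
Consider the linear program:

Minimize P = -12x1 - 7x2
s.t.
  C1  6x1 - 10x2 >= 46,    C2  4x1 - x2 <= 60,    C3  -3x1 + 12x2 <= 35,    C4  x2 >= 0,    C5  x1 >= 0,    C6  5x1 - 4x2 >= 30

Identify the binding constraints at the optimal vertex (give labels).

Corner points and P = -12x1 - 7x2:
  (277/17, 88/17) → P = -3940/17
  (23/3, 0) → P = -92
  (15, 0) → P = -180

The minimum is at (277/17, 88/17). Substituting into each constraint, equality holds for C1 and C2; the remaining constraints have slack.

C1 and C2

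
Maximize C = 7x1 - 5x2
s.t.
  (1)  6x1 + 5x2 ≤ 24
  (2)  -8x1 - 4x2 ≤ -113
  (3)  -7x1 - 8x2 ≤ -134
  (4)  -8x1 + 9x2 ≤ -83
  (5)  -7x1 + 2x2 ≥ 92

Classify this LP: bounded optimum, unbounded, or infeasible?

infeasible

The boundaries -8x1 + 9x2 = -83 and -7x1 + 2x2 = 92 meet at (-994/47, -1317/47), but that point violates -8x1 - 4x2 ≤ -113. Every candidate vertex is excluded by some other constraint, so the feasible region is empty.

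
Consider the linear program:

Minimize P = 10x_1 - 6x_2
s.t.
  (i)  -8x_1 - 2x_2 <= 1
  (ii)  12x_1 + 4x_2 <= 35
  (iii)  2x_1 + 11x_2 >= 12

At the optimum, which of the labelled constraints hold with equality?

(i) and (ii)

Corner points and P = 10x_1 - 6x_2:
  (-37/4, 73/2) → P = -623/2
  (-5/12, 7/6) → P = -67/6
  (337/124, 37/62) → P = 1463/62

The minimum is at (-37/4, 73/2). Substituting into each constraint, equality holds for (i) and (ii); the remaining constraints have slack.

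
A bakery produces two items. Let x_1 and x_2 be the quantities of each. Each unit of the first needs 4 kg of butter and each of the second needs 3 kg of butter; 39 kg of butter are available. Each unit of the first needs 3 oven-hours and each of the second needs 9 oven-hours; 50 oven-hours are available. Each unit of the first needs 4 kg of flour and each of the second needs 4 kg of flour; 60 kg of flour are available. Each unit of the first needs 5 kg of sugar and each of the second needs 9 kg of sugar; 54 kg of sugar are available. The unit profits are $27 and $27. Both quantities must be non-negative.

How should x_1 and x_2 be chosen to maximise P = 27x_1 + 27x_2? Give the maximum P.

Extreme points and P = 27x_1 + 27x_2:
  (0, 0) → P = 0
  (0, 50/9) → P = 150
  (39/4, 0) → P = 1053/4
  (9, 1) → P = 270
  (2, 44/9) → P = 186

The binding constraints are 4x_1 + 3x_2 = 39 and 5x_1 + 9x_2 = 54.
Solving simultaneously gives x_1 = 9, x_2 = 1.

x_1 = 9, x_2 = 1, maximum P = 270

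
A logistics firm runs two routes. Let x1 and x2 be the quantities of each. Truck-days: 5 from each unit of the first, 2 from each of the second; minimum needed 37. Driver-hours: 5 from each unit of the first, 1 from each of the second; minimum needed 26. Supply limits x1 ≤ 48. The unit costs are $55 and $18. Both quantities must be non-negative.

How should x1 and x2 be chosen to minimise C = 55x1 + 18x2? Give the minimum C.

x1 = 3, x2 = 11, minimum C = 363

Vertices and C = 55x1 + 18x2:
  (0, 26) → C = 468
  (37/5, 0) → C = 407
  (48, 0) → C = 2640
  (3, 11) → C = 363
The feasible region is unbounded (it extends along (0, 1)), but C strictly increases along every unbounded feasible direction, so there is no improving ray and the minimum is attained at a vertex.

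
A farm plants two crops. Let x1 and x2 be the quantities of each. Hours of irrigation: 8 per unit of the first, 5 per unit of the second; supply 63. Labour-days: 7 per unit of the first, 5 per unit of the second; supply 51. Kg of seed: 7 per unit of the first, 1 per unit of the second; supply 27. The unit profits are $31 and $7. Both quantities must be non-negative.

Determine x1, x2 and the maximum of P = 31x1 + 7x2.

x1 = 3, x2 = 6, maximum P = 135

Feasible corners and P = 31x1 + 7x2:
  (0, 0) → P = 0
  (0, 51/5) → P = 357/5
  (27/7, 0) → P = 837/7
  (3, 6) → P = 135

The binding constraints are 7x1 + 5x2 = 51 and 7x1 + x2 = 27.
Solving simultaneously gives x1 = 3, x2 = 6.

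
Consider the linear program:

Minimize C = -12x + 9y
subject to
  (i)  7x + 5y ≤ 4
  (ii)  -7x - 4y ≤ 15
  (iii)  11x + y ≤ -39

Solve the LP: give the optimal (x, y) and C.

Extreme points and C = -12x + 9y:
  (-13, 19) → C = 327
  (-199/48, 317/48) → C = 1747/16
  (-141/37, 108/37) → C = 72

The binding constraints are -7x - 4y = 15 and 11x + y = -39.
Solving simultaneously gives x = -141/37, y = 108/37.

x = -141/37, y = 108/37, minimum C = 72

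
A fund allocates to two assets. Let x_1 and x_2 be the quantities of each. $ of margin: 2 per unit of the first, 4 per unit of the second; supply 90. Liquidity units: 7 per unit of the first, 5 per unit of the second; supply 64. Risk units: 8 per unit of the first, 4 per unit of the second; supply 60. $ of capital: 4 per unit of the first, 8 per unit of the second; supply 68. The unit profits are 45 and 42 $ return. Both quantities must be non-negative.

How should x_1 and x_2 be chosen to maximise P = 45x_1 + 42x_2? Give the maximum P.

Extreme points and P = 45x_1 + 42x_2:
  (0, 0) → P = 0
  (0, 17/2) → P = 357
  (15/2, 0) → P = 675/2
  (13/3, 19/3) → P = 461

x_1 = 13/3, x_2 = 19/3, maximum P = 461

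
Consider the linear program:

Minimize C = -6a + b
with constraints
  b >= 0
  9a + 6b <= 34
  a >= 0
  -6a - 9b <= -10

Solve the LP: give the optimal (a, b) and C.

Vertices and C = -6a + b:
  (34/9, 0) → C = -68/3
  (5/3, 0) → C = -10
  (0, 17/3) → C = 17/3
  (0, 10/9) → C = 10/9

At the optimal vertex, b = 0 and 9a + 6b = 34.
Solving simultaneously gives a = 34/9, b = 0.

a = 34/9, b = 0, minimum C = -68/3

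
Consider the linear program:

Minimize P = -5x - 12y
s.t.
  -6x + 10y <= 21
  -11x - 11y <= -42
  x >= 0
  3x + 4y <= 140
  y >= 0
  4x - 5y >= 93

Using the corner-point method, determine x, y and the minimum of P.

x = 1072/31, y = 281/31, minimum P = -8732/31

Feasible corners and P = -5x - 12y:
  (140/3, 0) → P = -700/3
  (1072/31, 281/31) → P = -8732/31
  (93/4, 0) → P = -465/4

The binding constraints are 3x + 4y = 140 and 4x - 5y = 93.
Solving simultaneously gives x = 1072/31, y = 281/31.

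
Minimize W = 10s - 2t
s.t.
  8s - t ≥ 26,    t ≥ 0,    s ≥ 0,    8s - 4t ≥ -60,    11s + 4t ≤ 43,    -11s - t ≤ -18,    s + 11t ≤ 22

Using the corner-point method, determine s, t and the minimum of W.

Feasible corners and W = 10s - 2t:
  (13/4, 0) → W = 65/2
  (147/43, 58/43) → W = 1354/43
  (43/11, 0) → W = 430/11

The optimum lies where 8s - t = 26 and 11s + 4t = 43.
Solving simultaneously gives s = 147/43, t = 58/43.

s = 147/43, t = 58/43, minimum W = 1354/43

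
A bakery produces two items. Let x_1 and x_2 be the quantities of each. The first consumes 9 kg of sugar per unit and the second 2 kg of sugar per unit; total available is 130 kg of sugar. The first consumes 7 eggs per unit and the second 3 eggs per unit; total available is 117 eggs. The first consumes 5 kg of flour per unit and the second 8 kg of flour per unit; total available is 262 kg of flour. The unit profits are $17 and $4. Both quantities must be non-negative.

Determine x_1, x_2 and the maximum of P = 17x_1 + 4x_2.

Corner points and P = 17x_1 + 4x_2:
  (0, 0) → P = 0
  (0, 131/4) → P = 131
  (130/9, 0) → P = 2210/9
  (12, 11) → P = 248
  (150/41, 1249/41) → P = 7546/41

x_1 = 12, x_2 = 11, maximum P = 248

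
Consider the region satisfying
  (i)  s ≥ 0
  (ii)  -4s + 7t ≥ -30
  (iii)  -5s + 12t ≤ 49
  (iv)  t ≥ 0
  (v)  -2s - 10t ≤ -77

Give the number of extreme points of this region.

3

The feasible vertices (each the meet of two boundaries and inside every other half-plane) are:
  (703/13, 346/13)
  (839/54, 124/27)
  (217/37, 483/74)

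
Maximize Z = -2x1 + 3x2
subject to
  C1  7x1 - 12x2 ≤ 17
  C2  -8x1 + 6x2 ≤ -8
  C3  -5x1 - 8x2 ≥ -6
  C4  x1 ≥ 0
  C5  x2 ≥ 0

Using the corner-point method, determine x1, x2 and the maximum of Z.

x1 = 50/47, x2 = 4/47, maximum Z = -88/47

Extreme points and Z = -2x1 + 3x2:
  (50/47, 4/47) → Z = -88/47
  (1, 0) → Z = -2
  (6/5, 0) → Z = -12/5

The optimum lies where -8x1 + 6x2 = -8 and -5x1 - 8x2 = -6.
Solving simultaneously gives x1 = 50/47, x2 = 4/47.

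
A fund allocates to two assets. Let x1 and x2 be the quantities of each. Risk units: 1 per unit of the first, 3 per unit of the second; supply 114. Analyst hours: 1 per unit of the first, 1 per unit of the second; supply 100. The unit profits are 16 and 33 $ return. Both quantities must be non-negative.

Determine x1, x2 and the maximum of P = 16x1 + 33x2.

Extreme points and P = 16x1 + 33x2:
  (0, 0) → P = 0
  (0, 38) → P = 1254
  (100, 0) → P = 1600
  (93, 7) → P = 1719

The binding constraints are x1 + 3x2 = 114 and x1 + x2 = 100.
Solving simultaneously gives x1 = 93, x2 = 7.

x1 = 93, x2 = 7, maximum P = 1719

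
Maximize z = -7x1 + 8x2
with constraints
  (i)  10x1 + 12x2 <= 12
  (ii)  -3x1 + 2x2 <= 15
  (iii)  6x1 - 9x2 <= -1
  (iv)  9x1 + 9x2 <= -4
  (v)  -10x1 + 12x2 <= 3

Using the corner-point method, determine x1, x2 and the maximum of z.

x1 = -5/6, x2 = -4/9, maximum z = 41/18

Feasible corners and z = -7x1 + 8x2:
  (-1/3, -1/9) → z = 13/9
  (-5/6, -4/9) → z = 41/18
  (-25/66, -13/198) → z = 421/198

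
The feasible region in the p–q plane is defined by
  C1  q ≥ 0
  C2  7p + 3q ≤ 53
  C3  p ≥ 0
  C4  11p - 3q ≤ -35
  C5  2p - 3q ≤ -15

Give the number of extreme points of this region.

3

Of the 10 pairwise boundary intersections, those satisfying every inequality are:
  (0, 53/3)
  (1, 46/3)
  (0, 35/3)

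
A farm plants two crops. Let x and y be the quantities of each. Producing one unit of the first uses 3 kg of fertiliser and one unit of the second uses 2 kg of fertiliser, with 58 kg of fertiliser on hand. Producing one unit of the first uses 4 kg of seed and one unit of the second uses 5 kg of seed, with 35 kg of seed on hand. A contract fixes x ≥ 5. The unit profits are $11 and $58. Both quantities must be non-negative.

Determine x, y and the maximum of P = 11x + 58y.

Feasible corners and P = 11x + 58y:
  (35/4, 0) → P = 385/4
  (5, 0) → P = 55
  (5, 3) → P = 229

At the optimal vertex, 4x + 5y = 35 and x = 5.
Solving simultaneously gives x = 5, y = 3.

x = 5, y = 3, maximum P = 229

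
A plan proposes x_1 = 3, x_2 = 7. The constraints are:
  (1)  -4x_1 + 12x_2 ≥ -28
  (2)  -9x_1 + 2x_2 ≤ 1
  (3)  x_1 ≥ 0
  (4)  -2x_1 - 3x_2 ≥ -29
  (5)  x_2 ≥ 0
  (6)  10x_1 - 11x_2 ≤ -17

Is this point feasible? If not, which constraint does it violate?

feasible

(1): 72 ≥ -28 ✓
(2): -13 ≤ 1 ✓
(3): 3 ≥ 0 ✓
(4): -27 ≥ -29 ✓
(5): 7 ≥ 0 ✓
(6): -47 ≤ -17 ✓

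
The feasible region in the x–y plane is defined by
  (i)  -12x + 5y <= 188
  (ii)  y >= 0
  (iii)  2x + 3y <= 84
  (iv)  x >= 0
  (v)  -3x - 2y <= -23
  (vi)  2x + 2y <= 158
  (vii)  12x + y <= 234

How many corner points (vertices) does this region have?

Intersecting each pair of boundary lines and keeping only the points that satisfy every inequality leaves:
  (23/3, 0)
  (39/2, 0)
  (0, 28)
  (309/17, 270/17)
  (0, 23/2)

5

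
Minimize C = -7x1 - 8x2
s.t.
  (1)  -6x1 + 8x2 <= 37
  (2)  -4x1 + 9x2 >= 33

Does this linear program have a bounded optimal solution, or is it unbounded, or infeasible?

unbounded

From the feasible point (-69/22, 25/11), moving in the direction (9, 4) keeps every constraint satisfied while C decreases without bound.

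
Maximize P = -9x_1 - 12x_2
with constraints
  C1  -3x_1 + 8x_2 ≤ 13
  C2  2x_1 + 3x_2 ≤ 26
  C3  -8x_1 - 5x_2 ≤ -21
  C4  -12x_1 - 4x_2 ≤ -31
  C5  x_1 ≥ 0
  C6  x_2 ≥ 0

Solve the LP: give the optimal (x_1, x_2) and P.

Feasible corners and P = -9x_1 - 12x_2:
  (169/25, 104/25) → P = -2769/25
  (49/27, 83/36) → P = -44
  (13, 0) → P = -117
  (71/28, 1/7) → P = -687/28
  (21/8, 0) → P = -189/8

x_1 = 21/8, x_2 = 0, maximum P = -189/8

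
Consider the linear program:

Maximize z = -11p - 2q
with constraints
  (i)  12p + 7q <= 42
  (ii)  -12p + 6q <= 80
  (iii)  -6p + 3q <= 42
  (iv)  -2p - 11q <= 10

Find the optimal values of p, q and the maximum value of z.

p = -235/36, q = 5/18, maximum z = 285/4

Feasible corners and z = -11p - 2q:
  (-77/39, 122/13) → z = 115/39
  (266/59, -102/59) → z = -2722/59
  (-235/36, 5/18) → z = 285/4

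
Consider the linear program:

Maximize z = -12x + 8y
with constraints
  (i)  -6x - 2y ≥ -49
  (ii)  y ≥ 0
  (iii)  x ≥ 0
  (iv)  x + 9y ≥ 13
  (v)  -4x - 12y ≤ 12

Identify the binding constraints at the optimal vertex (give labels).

(i) and (iii)

Vertices and z = -12x + 8y:
  (0, 49/2) → z = 196
  (415/52, 29/52) → z = -1187/13
  (0, 13/9) → z = 104/9

The maximum is at (0, 49/2). Substituting into each constraint, equality holds for (i) and (iii); the remaining constraints have slack.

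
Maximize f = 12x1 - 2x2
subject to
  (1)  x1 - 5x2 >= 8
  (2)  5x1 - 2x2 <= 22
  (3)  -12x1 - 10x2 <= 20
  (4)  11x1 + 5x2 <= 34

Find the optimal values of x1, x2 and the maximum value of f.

Feasible corners and f = 12x1 - 2x2:
  (-2/7, -58/35) → f = -4/35
  (7/2, -9/10) → f = 219/5
  (90/37, -182/37) → f = 1444/37
  (178/47, -72/47) → f = 2280/47

The binding constraints are 5x1 - 2x2 = 22 and 11x1 + 5x2 = 34.
Solving simultaneously gives x1 = 178/47, x2 = -72/47.

x1 = 178/47, x2 = -72/47, maximum f = 2280/47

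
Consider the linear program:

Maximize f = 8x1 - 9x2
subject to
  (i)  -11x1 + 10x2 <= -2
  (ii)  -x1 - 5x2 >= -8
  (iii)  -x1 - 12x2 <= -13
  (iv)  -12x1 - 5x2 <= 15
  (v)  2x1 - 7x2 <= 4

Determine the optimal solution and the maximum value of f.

Feasible corners and f = 8x1 - 9x2:
  (18/13, 86/65) → f = -54/65
  (77/71, 141/142) → f = -37/142
  (31/7, 5/7) → f = 29

x1 = 31/7, x2 = 5/7, maximum f = 29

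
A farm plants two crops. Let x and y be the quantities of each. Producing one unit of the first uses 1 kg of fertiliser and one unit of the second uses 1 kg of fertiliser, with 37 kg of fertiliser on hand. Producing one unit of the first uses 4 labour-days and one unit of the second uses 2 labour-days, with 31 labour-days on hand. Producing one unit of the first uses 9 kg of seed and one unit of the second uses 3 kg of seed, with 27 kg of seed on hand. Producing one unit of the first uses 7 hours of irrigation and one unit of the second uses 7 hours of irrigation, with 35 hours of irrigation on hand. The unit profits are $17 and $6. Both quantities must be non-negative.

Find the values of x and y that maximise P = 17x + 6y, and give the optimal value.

x = 2, y = 3, maximum P = 52

Feasible corners and P = 17x + 6y:
  (0, 0) → P = 0
  (0, 5) → P = 30
  (3, 0) → P = 51
  (2, 3) → P = 52

The binding constraints are 9x + 3y = 27 and 7x + 7y = 35.
Solving simultaneously gives x = 2, y = 3.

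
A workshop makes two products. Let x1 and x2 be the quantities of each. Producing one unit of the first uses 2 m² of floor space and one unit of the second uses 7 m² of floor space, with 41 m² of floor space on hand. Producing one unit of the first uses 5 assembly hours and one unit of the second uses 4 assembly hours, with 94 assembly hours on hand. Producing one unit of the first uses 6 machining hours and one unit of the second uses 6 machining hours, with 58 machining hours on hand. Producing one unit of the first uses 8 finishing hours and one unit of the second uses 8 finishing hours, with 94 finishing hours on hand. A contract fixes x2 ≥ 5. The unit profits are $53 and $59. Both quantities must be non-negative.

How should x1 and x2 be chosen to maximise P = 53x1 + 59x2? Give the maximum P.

x1 = 3, x2 = 5, maximum P = 454

Corner points and P = 53x1 + 59x2:
  (0, 41/7) → P = 2419/7
  (0, 5) → P = 295
  (3, 5) → P = 454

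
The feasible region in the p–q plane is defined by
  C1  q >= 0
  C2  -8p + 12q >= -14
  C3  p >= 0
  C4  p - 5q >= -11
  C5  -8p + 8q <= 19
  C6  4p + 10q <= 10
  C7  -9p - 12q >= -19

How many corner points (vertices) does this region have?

Of the 21 pairwise boundary intersections, those satisfying every inequality are:
  (7/4, 0)
  (0, 0)
  (33/17, 13/102)
  (0, 1)
  (5/3, 1/3)

5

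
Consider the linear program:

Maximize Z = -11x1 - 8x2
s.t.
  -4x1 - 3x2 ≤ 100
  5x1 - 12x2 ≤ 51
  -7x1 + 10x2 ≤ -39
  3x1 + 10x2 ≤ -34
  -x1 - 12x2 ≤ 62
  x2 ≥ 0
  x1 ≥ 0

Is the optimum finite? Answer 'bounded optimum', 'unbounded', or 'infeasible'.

The boundaries 5x1 - 12x2 = 51 and 3x1 + 10x2 = -34 meet at (51/43, -323/86), but that point violates x2 ≥ 0. Every candidate vertex is excluded by some other constraint, so the feasible region is empty.

infeasible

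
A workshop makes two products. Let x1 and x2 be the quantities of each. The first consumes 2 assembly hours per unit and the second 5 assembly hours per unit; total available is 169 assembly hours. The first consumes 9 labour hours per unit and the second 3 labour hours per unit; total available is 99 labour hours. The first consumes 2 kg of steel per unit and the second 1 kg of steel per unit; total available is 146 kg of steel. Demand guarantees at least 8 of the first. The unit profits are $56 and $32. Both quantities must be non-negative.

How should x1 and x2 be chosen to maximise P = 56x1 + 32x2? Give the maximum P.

Feasible corners and P = 56x1 + 32x2:
  (11, 0) → P = 616
  (8, 0) → P = 448
  (8, 9) → P = 736

x1 = 8, x2 = 9, maximum P = 736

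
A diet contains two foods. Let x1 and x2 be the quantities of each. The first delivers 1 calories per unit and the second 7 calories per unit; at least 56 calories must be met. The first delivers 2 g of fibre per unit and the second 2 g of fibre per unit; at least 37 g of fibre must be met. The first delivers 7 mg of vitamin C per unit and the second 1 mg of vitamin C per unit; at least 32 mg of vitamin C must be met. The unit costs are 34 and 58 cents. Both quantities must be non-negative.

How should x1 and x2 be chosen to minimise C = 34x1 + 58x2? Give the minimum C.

x1 = 49/4, x2 = 25/4, minimum C = 779

Feasible corners and C = 34x1 + 58x2:
  (0, 32) → C = 1856
  (56, 0) → C = 1904
  (49/4, 25/4) → C = 779
  (9/4, 65/4) → C = 1019
The feasible region is unbounded (it extends along (0, 1), (1, 0)), but C strictly increases along every unbounded feasible direction, so there is no improving ray and the minimum is attained at a vertex.

At the optimal vertex, x1 + 7x2 = 56 and 2x1 + 2x2 = 37.
Solving simultaneously gives x1 = 49/4, x2 = 25/4.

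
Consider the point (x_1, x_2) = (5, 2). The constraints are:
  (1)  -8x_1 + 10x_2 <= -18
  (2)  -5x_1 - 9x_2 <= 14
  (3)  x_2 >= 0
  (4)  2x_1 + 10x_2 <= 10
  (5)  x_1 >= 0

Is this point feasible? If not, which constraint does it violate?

Constraint (4): 2x_1 + 10x_2 = 30, which is not ≤ 10. All other constraints are satisfied.

not feasible — violates (4)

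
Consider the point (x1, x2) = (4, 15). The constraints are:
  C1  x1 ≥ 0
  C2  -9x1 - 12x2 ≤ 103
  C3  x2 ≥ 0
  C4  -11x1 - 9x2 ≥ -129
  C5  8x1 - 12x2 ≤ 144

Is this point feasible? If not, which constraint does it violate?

Constraint C4: -11x1 - 9x2 = -179, which is not ≥ -129. All other constraints are satisfied.

not feasible — violates C4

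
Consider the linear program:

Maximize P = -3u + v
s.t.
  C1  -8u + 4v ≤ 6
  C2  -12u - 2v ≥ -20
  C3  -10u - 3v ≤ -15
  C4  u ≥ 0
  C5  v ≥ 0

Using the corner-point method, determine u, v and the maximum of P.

u = 21/32, v = 45/16, maximum P = 27/32

Vertices and P = -3u + v:
  (17/16, 29/8) → P = 7/16
  (21/32, 45/16) → P = 27/32
  (5/3, 0) → P = -5
  (3/2, 0) → P = -9/2

The binding constraints are -8u + 4v = 6 and -10u - 3v = -15.
Solving simultaneously gives u = 21/32, v = 45/16.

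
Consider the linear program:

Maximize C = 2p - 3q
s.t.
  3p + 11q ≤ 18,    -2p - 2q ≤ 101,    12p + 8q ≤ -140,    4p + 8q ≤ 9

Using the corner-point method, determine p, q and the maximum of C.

Corner points and C = 2p - 3q:
  (-1147/16, 339/16) → C = -3311/16
  (-421/27, 53/9) → C = -1319/27
  (66, -233/2) → C = 963/2

p = 66, q = -233/2, maximum C = 963/2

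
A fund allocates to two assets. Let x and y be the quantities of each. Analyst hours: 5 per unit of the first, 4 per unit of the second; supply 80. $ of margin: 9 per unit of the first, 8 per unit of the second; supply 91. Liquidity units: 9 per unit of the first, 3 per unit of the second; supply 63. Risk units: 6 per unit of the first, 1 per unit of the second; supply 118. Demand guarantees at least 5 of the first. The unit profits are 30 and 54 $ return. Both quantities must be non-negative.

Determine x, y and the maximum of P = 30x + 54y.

x = 5, y = 23/4, maximum P = 921/2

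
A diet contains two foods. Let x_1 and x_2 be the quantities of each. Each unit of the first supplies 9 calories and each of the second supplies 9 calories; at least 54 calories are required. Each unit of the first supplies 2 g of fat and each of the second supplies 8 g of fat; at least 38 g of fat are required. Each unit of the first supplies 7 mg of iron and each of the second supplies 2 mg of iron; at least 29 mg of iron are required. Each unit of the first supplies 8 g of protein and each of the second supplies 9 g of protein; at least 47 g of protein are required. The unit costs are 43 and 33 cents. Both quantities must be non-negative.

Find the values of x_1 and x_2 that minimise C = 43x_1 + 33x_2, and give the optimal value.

Vertices and C = 43x_1 + 33x_2:
  (0, 29/2) → C = 957/2
  (19, 0) → C = 817
  (3, 4) → C = 261
The feasible region is unbounded (it extends along (0, 1), (1, 0)), but C strictly increases along every unbounded feasible direction, so there is no improving ray and the minimum is attained at a vertex.

At the optimal vertex, 2x_1 + 8x_2 = 38 and 7x_1 + 2x_2 = 29.
Solving simultaneously gives x_1 = 3, x_2 = 4.

x_1 = 3, x_2 = 4, minimum C = 261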